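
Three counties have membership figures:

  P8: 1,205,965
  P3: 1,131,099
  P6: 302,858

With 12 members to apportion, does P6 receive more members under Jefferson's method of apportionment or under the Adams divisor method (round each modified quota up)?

Adams

Jefferson: P8 6, P3 5, P6 1.
Adams: P8 5, P3 5, P6 2.
P6 gets 1 under Jefferson and 2 under Adams.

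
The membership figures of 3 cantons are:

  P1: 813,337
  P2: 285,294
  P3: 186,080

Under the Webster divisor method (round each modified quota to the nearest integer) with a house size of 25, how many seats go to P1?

Standard divisor 1284711/25 ≈ 51388.44; standard quotas: P1 15.827, P2 5.552, P3 3.621.
Rounding to the nearest integer gives 16, 6, 4 = 26 seats, so the divisor must be adjusted.
With modified divisor 52200: modified quotas P1 15.581, P2 5.465, P3 3.565.
Rounding to the nearest integer: P1 16, P2 5, P3 4 (total 25).
P1 receives 16.

16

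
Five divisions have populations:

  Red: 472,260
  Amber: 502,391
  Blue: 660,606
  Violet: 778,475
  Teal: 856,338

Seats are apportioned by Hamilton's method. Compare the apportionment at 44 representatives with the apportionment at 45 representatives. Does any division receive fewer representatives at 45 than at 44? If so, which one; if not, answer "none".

none

At 44 seats: Red 6, Amber 7, Blue 9, Violet 10, Teal 12.
At 45 seats: Red 6, Amber 7, Blue 9, Violet 11, Teal 12.
No division's allocation decreased.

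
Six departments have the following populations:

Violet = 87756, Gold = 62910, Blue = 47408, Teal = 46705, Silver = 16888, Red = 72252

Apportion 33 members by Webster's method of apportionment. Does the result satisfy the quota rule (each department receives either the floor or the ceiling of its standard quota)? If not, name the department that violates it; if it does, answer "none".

none

Standard quotas: Violet 8.673, Gold 6.217, Blue 4.685, Teal 4.616, Silver 1.669, Red 7.140.
Webster allocation: Violet 8, Gold 6, Blue 5, Teal 5, Silver 2, Red 7.
Every allocation lies between the lower and upper quota.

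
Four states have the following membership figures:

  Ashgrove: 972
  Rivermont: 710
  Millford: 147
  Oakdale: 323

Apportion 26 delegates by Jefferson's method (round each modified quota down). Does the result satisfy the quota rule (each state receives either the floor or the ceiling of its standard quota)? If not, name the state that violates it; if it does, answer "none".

Standard quotas: Ashgrove 11.743, Rivermont 8.578, Millford 1.776, Oakdale 3.902.
Jefferson allocation: Ashgrove 12, Rivermont 9, Millford 1, Oakdale 4.
Every allocation lies between the lower and upper quota.

none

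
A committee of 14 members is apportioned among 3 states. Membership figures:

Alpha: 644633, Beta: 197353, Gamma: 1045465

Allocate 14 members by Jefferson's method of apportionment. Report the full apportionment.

Alpha 5, Beta 1, Gamma 8

Standard divisor 1887451/14 ≈ 134817.929; standard quotas: Alpha 4.782, Beta 1.464, Gamma 7.755.
Rounding down gives 4, 1, 7 = 12 seats, so the divisor must be adjusted.
With modified divisor 122500: modified quotas Alpha 5.262, Beta 1.611, Gamma 8.534.
Rounding down: Alpha 5, Beta 1, Gamma 8 (total 14).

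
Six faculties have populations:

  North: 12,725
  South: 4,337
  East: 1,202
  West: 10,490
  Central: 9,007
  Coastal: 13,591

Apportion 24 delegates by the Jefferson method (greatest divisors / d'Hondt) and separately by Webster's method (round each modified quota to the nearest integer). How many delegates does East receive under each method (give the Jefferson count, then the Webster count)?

Jefferson: North 6, South 2, East 0, West 5, Central 4, Coastal 7.
Webster: North 6, South 2, East 1, West 5, Central 4, Coastal 6.
East gets 0 under Jefferson and 1 under Webster.

0 and 1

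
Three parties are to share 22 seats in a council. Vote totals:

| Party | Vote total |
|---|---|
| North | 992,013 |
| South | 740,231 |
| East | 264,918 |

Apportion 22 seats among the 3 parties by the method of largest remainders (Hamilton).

Total 1997162; standard divisor 1997162/22 ≈ 90780.091.
Standard quotas: North 10.9276, South 8.1541, East 2.9182.
Lower quotas: North 10, South 8, East 2 (sum 20, leaving 2 seats).
Remainders in descending order: North 0.9276, East 0.9182, South 0.1541.
The surplus seats go to North, East.

North=11, South=8, East=3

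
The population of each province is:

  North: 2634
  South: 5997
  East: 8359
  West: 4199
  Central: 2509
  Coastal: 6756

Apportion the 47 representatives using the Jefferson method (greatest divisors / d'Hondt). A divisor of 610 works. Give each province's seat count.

North=4, South=9, East=13, West=6, Central=4, Coastal=11

With modified divisor 610: modified quotas North 4.318, South 9.831, East 13.703, West 6.884, Central 4.113, Coastal 11.075.
Rounding down: North 4, South 9, East 13, West 6, Central 4, Coastal 11 (total 47).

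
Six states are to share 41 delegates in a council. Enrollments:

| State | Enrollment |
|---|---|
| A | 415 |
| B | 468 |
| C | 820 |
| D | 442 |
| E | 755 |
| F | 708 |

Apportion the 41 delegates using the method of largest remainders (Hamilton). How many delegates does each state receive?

A 5, B 5, C 9, D 5, E 9, F 8

The standard divisor is 3608/41 = 88.
Standard quotas: A 4.716, B 5.318, C 9.318, D 5.023, E 8.580, F 8.045.
Lower quotas: A 4, B 5, C 9, D 5, E 8, F 8 (sum 39, leaving 2 seats).
Remainders in descending order: A 0.716, E 0.580, B 0.318, C 0.318, F 0.045, D 0.023.
Largest remainders: A, E receive the extra seats.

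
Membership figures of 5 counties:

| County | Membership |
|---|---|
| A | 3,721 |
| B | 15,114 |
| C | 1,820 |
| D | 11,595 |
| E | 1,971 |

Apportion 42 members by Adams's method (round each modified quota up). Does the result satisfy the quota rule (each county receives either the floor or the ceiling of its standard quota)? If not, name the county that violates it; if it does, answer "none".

B

Standard quotas: A 4.567, B 18.550, C 2.234, D 14.231, E 2.419.
Adams allocation: A 5, B 17, C 3, D 14, E 3.
B has quota 18.550 (lower 18, upper 19) but receives 17 — outside the quota interval.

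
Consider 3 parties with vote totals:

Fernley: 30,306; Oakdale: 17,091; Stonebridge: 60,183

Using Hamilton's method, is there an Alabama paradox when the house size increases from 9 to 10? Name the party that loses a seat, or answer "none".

none

At 9 seats: Fernley 3, Oakdale 1, Stonebridge 5.
At 10 seats: Fernley 3, Oakdale 1, Stonebridge 6.
No party's allocation decreased.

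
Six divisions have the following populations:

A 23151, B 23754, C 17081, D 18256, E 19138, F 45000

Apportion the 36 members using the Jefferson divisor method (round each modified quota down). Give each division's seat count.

A 6, B 6, C 4, D 4, E 5, F 11

Standard divisor 146380/36 ≈ 4066.111; standard quotas: A 5.694, B 5.842, C 4.201, D 4.490, E 4.707, F 11.067.
Rounding down gives 5, 5, 4, 4, 4, 11 = 33 seats, so the divisor must be adjusted.
With modified divisor 3800: modified quotas A 6.092, B 6.251, C 4.495, D 4.804, E 5.036, F 11.842.
Rounding down: A 6, B 6, C 4, D 4, E 5, F 11 (total 36).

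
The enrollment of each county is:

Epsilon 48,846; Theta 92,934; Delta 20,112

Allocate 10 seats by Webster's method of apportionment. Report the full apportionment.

Standard divisor 161892/10 ≈ 16189.2; standard quotas: Epsilon 3.017, Theta 5.740, Delta 1.242.
Rounding to the nearest integer gives Epsilon 3, Theta 6, Delta 1 — total 10, matching the house size, so no adjustment is needed.

Epsilon=3, Theta=6, Delta=1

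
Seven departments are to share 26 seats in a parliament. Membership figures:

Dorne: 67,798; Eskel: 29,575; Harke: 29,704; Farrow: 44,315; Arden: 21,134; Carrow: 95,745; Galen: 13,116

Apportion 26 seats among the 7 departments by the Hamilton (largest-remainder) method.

The standard divisor is 301387/26 ≈ 11591.808.
Standard quotas: Dorne 5.8488, Eskel 2.5514, Harke 2.5625, Farrow 3.8230, Arden 1.8232, Carrow 8.2597, Galen 1.1315.
Lower quotas: Dorne 5, Eskel 2, Harke 2, Farrow 3, Arden 1, Carrow 8, Galen 1 (sum 22, leaving 4 seats).
Remainders in descending order: Dorne 0.8488, Arden 0.8232, Farrow 0.8230, Harke 0.5625, Eskel 0.5514, Carrow 0.2597, Galen 0.1315.
The surplus seats go to Dorne, Arden, Farrow, Harke.

Dorne 6; Eskel 2; Harke 3; Farrow 4; Arden 2; Carrow 8; Galen 1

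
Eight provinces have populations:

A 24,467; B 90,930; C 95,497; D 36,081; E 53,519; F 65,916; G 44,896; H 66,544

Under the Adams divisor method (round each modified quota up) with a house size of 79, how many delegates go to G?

8

Standard divisor 477850/79 ≈ 6048.734; standard quotas: A 4.045, B 15.033, C 15.788, D 5.965, E 8.848, F 10.897, G 7.422, H 11.001.
Rounding up gives 5, 16, 16, 6, 9, 11, 8, 12 = 83 seats, so the divisor must be adjusted.
With modified divisor 6390: modified quotas A 3.829, B 14.230, C 14.945, D 5.646, E 8.375, F 10.315, G 7.026, H 10.414.
Rounding up: A 4, B 15, C 15, D 6, E 9, F 11, G 8, H 11 (total 79).
G receives 8.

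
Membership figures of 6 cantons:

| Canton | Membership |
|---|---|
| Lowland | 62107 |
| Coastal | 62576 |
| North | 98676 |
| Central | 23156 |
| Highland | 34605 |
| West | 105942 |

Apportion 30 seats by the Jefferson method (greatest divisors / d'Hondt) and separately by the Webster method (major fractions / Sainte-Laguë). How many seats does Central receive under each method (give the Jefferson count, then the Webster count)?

1 and 2

Jefferson: Lowland 5, Coastal 5, North 8, Central 1, Highland 2, West 9.
Webster: Lowland 5, Coastal 5, North 7, Central 2, Highland 3, West 8.
Central gets 1 under Jefferson and 2 under Webster.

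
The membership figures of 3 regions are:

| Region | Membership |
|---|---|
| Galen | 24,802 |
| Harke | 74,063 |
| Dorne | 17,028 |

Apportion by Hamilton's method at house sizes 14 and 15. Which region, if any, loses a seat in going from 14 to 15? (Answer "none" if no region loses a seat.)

At 14 seats: Galen 3, Harke 9, Dorne 2.
At 15 seats: Galen 3, Harke 10, Dorne 2.
No region's allocation decreased.

none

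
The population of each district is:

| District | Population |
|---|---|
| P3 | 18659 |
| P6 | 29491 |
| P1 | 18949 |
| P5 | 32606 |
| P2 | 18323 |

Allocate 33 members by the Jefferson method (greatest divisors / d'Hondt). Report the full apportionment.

Standard divisor 118028/33 ≈ 3576.606; standard quotas: P3 5.217, P6 8.246, P1 5.298, P5 9.116, P2 5.123.
Rounding down gives 5, 8, 5, 9, 5 = 32 seats, so the divisor must be adjusted.
With modified divisor 3269: modified quotas P3 5.708, P6 9.021, P1 5.797, P5 9.974, P2 5.605.
Rounding down: P3 5, P6 9, P1 5, P5 9, P2 5 (total 33).

P3 5; P6 9; P1 5; P5 9; P2 5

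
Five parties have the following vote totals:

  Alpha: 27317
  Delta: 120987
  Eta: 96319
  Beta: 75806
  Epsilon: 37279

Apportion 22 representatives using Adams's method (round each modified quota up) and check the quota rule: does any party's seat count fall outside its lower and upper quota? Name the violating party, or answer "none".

Standard quotas: Alpha 1.680, Delta 7.441, Eta 5.924, Beta 4.662, Epsilon 2.293.
Adams allocation: Alpha 2, Delta 7, Eta 6, Beta 5, Epsilon 2.
Every allocation lies between the lower and upper quota.

none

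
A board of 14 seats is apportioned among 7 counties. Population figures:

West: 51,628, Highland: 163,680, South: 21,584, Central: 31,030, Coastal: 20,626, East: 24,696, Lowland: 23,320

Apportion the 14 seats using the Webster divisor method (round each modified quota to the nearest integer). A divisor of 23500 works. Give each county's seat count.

With modified divisor 23500: modified quotas West 2.197, Highland 6.965, South 0.918, Central 1.320, Coastal 0.878, East 1.051, Lowland 0.992.
Rounding to the nearest integer: West 2, Highland 7, South 1, Central 1, Coastal 1, East 1, Lowland 1 (total 14).

West=2, Highland=7, South=1, Central=1, Coastal=1, East=1, Lowland=1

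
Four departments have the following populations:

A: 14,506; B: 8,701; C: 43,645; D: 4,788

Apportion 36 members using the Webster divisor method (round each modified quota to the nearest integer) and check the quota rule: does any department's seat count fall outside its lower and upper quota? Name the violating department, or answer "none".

C

Standard quotas: A 7.289, B 4.372, C 21.932, D 2.406.
Webster allocation: A 7, B 4, C 23, D 2.
C has quota 21.932 (lower 21, upper 22) but receives 23 — outside the quota interval.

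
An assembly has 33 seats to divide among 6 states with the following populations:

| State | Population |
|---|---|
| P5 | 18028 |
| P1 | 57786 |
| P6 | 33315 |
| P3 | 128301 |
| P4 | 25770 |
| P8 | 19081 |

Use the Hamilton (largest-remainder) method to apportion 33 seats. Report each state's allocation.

Total 282281; standard divisor 282281/33 ≈ 8553.97.
Standard quotas: P5 2.1076, P1 6.7555, P6 3.8947, P3 14.9990, P4 3.0126, P8 2.2307.
Lower quotas: P5 2, P1 6, P6 3, P3 14, P4 3, P8 2 (sum 30, leaving 3 seats).
Remainders in descending order: P3 0.9990, P6 0.8947, P1 0.7555, P8 0.2307, P5 0.1076, P4 0.0126.
Largest remainders: P3, P6, P1 receive the extra seats.

P5 2, P1 7, P6 4, P3 15, P4 3, P8 2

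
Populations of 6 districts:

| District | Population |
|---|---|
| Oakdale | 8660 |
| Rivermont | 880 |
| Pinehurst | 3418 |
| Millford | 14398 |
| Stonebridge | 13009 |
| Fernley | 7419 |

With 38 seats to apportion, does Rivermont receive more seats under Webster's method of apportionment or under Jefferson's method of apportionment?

Webster: Oakdale 7, Rivermont 1, Pinehurst 3, Millford 11, Stonebridge 10, Fernley 6.
Jefferson: Oakdale 7, Rivermont 0, Pinehurst 2, Millford 12, Stonebridge 11, Fernley 6.
Rivermont gets 1 under Webster and 0 under Jefferson.

Webster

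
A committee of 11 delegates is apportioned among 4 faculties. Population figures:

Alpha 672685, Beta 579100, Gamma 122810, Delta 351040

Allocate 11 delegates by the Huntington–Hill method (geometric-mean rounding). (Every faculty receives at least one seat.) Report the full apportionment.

With divisor 158794: modified quotas Alpha 4.236, Beta 3.647, Gamma 0.773, Delta 2.211.
Geometric-mean thresholds: Alpha √(4·5)=4.472, Beta √(3·4)=3.464, Gamma (min 1), Delta √(2·3)=2.449.
Each quota rounded against its threshold gives Alpha 4, Beta 4, Gamma 1, Delta 2 (total 11).

Alpha 4; Beta 4; Gamma 1; Delta 2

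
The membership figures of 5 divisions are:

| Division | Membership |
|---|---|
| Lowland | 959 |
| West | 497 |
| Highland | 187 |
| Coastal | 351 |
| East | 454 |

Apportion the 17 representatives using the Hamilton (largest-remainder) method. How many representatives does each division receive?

Standard divisor: 2448 ÷ 17 = 144.
Standard quotas: Lowland 6.660, West 3.451, Highland 1.299, Coastal 2.438, East 3.153.
Lower quotas: Lowland 6, West 3, Highland 1, Coastal 2, East 3 (sum 15, leaving 2 seats).
Remainders in descending order: Lowland 0.660, West 0.451, Coastal 0.438, Highland 0.299, East 0.153.
The surplus seats go to Lowland, West.

Lowland 7, West 4, Highland 1, Coastal 2, East 3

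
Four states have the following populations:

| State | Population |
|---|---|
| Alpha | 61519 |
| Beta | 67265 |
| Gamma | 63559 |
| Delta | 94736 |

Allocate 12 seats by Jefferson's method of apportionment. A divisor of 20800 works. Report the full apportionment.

With modified divisor 20800: modified quotas Alpha 2.958, Beta 3.234, Gamma 3.056, Delta 4.555.
Rounding down: Alpha 2, Beta 3, Gamma 3, Delta 4 (total 12).

Alpha=2; Beta=3; Gamma=3; Delta=4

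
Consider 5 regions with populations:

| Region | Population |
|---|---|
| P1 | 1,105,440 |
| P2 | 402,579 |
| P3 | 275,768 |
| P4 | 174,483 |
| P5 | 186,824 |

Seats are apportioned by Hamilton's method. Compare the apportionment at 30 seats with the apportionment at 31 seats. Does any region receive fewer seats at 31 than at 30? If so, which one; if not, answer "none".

At 30 seats: P1 15, P2 6, P3 4, P4 2, P5 3.
At 31 seats: P1 16, P2 6, P3 4, P4 2, P5 3.
No region's allocation decreased.

none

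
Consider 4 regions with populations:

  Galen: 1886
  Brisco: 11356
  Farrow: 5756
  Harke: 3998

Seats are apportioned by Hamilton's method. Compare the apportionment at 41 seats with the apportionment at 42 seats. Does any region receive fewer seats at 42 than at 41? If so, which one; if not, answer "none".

Galen

At 41 seats: Galen 4, Brisco 20, Farrow 10, Harke 7.
At 42 seats: Galen 3, Brisco 21, Farrow 11, Harke 7.
Galen drops from 4 to 3.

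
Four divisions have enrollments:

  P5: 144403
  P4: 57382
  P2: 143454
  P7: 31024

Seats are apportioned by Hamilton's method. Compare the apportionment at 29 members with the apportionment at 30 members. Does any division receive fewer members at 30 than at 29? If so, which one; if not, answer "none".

none

At 29 seats: P5 11, P4 5, P2 11, P7 2.
At 30 seats: P5 12, P4 5, P2 11, P7 2.
No division's allocation decreased.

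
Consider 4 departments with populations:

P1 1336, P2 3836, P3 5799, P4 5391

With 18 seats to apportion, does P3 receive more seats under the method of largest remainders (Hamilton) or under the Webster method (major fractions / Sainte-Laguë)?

Webster

Hamilton: P1 2, P2 4, P3 6, P4 6.
Webster: P1 1, P2 4, P3 7, P4 6.
P3 gets 6 under Hamilton and 7 under Webster.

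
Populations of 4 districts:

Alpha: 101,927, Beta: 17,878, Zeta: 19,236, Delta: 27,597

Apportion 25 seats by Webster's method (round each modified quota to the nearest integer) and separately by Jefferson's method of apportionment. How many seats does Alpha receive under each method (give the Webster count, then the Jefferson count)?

Webster: Alpha 15, Beta 3, Zeta 3, Delta 4.
Jefferson: Alpha 16, Beta 2, Zeta 3, Delta 4.
Alpha gets 15 under Webster and 16 under Jefferson.

15 and 16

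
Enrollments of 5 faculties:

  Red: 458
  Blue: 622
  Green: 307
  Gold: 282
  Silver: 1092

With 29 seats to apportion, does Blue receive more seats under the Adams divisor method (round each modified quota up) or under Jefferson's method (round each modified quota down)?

Adams

Adams: Red 5, Blue 7, Green 3, Gold 3, Silver 11.
Jefferson: Red 5, Blue 6, Green 3, Gold 3, Silver 12.
Blue gets 7 under Adams and 6 under Jefferson.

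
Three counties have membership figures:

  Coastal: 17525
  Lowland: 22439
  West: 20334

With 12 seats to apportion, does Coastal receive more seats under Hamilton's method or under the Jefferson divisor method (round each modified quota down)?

Hamilton

Hamilton: Coastal 4, Lowland 4, West 4.
Jefferson: Coastal 3, Lowland 5, West 4.
Coastal gets 4 under Hamilton and 3 under Jefferson.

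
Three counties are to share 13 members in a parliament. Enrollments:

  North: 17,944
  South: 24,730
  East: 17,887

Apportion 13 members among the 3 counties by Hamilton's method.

Standard divisor: 60561 ÷ 13 ≈ 4658.538.
Standard quotas: North 3.8519, South 5.3085, East 3.8396.
Lower quotas: North 3, South 5, East 3 (sum 11, leaving 2 seats).
Remainders in descending order: North 0.8519, East 0.8396, South 0.3085.
The surplus seats go to North, East.

North 4, South 5, East 4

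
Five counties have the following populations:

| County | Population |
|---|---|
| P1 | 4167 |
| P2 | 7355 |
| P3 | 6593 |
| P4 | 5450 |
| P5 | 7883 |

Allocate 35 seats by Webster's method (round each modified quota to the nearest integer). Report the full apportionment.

Standard divisor 31448/35 ≈ 898.514; standard quotas: P1 4.638, P2 8.186, P3 7.338, P4 6.066, P5 8.773.
Rounding to the nearest integer gives P1 5, P2 8, P3 7, P4 6, P5 9 — total 35, matching the house size, so no adjustment is needed.

P1: 5, P2: 8, P3: 7, P4: 6, P5: 9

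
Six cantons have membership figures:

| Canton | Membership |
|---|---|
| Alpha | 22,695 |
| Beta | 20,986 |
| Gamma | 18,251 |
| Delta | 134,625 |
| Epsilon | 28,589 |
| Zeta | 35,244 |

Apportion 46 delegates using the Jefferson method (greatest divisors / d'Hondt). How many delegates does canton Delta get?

Standard divisor 260390/46 ≈ 5660.652; standard quotas: Alpha 4.009, Beta 3.707, Gamma 3.224, Delta 23.783, Epsilon 5.050, Zeta 6.226.
Rounding down gives 4, 3, 3, 23, 5, 6 = 44 seats, so the divisor must be adjusted.
With modified divisor 5300: modified quotas Alpha 4.282, Beta 3.960, Gamma 3.444, Delta 25.401, Epsilon 5.394, Zeta 6.650.
Rounding down: Alpha 4, Beta 3, Gamma 3, Delta 25, Epsilon 5, Zeta 6 (total 46).
Delta receives 25.

25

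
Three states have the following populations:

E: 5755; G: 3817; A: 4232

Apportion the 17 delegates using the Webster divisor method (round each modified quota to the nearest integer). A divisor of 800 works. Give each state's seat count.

With modified divisor 800: modified quotas E 7.194, G 4.771, A 5.290.
Rounding to the nearest integer: E 7, G 5, A 5 (total 17).

E 7, G 5, A 5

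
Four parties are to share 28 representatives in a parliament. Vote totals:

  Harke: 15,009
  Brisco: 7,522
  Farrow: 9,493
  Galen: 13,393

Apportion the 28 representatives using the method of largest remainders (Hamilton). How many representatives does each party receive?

Standard divisor: 45417 ÷ 28 ≈ 1622.036.
Standard quotas: Harke 9.2532, Brisco 4.6374, Farrow 5.8525, Galen 8.2569.
Lower quotas: Harke 9, Brisco 4, Farrow 5, Galen 8 (sum 26, leaving 2 seats).
Remainders in descending order: Farrow 0.8525, Brisco 0.6374, Galen 0.2569, Harke 0.2532.
Largest remainders: Farrow, Brisco receive the extra seats.

Harke 9, Brisco 5, Farrow 6, Galen 8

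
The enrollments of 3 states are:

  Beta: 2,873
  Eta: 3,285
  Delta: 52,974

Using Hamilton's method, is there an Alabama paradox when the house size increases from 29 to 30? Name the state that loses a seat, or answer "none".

none

At 29 seats: Beta 1, Eta 2, Delta 26.
At 30 seats: Beta 1, Eta 2, Delta 27.
No state's allocation decreased.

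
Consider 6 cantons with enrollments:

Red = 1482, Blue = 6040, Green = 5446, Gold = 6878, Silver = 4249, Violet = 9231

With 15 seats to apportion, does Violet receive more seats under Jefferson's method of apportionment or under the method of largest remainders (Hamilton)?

Jefferson

Jefferson: Red 0, Blue 3, Green 2, Gold 3, Silver 2, Violet 5.
Hamilton: Red 1, Blue 3, Green 2, Gold 3, Silver 2, Violet 4.
Violet gets 5 under Jefferson and 4 under Hamilton.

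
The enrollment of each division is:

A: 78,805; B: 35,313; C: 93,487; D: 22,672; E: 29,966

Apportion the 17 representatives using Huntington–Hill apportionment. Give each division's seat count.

With divisor 15228: modified quotas A 5.175, B 2.319, C 6.139, D 1.489, E 1.968.
Geometric-mean thresholds: A √(5·6)=5.477, B √(2·3)=2.449, C √(6·7)=6.481, D √(1·2)=1.414, E √(1·2)=1.414.
Each quota rounded against its threshold gives A 5, B 2, C 6, D 2, E 2 (total 17).

A 5, B 2, C 6, D 2, E 2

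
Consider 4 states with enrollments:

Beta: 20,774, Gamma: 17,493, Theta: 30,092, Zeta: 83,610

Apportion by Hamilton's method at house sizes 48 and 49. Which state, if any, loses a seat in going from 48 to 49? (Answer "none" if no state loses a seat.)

Gamma

At 48 seats: Beta 7, Gamma 6, Theta 9, Zeta 26.
At 49 seats: Beta 7, Gamma 5, Theta 10, Zeta 27.
Gamma drops from 6 to 5.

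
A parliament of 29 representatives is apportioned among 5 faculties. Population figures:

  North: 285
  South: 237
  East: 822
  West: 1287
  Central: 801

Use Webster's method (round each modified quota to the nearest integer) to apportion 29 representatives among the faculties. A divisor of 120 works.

North=2; South=2; East=7; West=11; Central=7

With modified divisor 120: modified quotas North 2.375, South 1.975, East 6.850, West 10.725, Central 6.675.
Rounding to the nearest integer: North 2, South 2, East 7, West 11, Central 7 (total 29).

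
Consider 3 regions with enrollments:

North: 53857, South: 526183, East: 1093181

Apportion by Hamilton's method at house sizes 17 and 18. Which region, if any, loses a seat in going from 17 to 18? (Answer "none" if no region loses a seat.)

At 17 seats: North 1, South 5, East 11.
At 18 seats: North 0, South 6, East 12.
North drops from 1 to 0.

North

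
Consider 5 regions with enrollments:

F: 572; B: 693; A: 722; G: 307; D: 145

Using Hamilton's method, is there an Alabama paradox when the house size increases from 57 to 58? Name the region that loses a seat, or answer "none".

D

At 57 seats: F 13, B 16, A 17, G 7, D 4.
At 58 seats: F 14, B 17, A 17, G 7, D 3.
D drops from 4 to 3.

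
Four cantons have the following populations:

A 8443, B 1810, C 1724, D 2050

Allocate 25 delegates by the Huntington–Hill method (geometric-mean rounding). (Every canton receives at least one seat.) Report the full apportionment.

With divisor 564: modified quotas A 14.970, B 3.209, C 3.057, D 3.635.
Geometric-mean thresholds: A √(14·15)=14.491, B √(3·4)=3.464, C √(3·4)=3.464, D √(3·4)=3.464.
Each quota rounded against its threshold gives A 15, B 3, C 3, D 4 (total 25).

A 15, B 3, C 3, D 4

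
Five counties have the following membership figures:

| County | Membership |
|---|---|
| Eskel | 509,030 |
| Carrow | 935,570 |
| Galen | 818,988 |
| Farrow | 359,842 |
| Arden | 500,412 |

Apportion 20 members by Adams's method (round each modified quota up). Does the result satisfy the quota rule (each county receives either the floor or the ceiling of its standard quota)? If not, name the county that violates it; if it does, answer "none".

none

Standard quotas: Eskel 3.259, Carrow 5.990, Galen 5.243, Farrow 2.304, Arden 3.204.
Adams allocation: Eskel 3, Carrow 6, Galen 5, Farrow 3, Arden 3.
Every allocation lies between the lower and upper quota.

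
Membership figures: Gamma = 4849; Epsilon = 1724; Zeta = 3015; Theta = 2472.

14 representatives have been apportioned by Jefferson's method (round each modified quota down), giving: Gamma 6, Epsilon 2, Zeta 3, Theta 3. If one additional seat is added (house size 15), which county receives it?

Priority for the next seat is population ÷ (current seats + 1).
Priorities: Gamma 692.714, Epsilon 574.667, Zeta 753.750, Theta 618.000.
Highest priority: Zeta.

Zeta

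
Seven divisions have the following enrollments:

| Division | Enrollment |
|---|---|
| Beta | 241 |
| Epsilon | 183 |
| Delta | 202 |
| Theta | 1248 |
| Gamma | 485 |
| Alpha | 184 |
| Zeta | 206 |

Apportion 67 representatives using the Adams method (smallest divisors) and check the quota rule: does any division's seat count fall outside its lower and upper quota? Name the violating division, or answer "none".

Standard quotas: Beta 5.874, Epsilon 4.460, Delta 4.923, Theta 30.417, Gamma 11.821, Alpha 4.485, Zeta 5.021.
Adams allocation: Beta 6, Epsilon 5, Delta 5, Theta 29, Gamma 12, Alpha 5, Zeta 5.
Theta has quota 30.417 (lower 30, upper 31) but receives 29 — outside the quota interval.

Theta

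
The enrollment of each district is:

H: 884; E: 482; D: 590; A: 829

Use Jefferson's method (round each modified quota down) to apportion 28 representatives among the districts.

Standard divisor 2785/28 ≈ 99.464; standard quotas: H 8.888, E 4.846, D 5.932, A 8.335.
Rounding down gives 8, 4, 5, 8 = 25 seats, so the divisor must be adjusted.
With modified divisor 94: modified quotas H 9.404, E 5.128, D 6.277, A 8.819.
Rounding down: H 9, E 5, D 6, A 8 (total 28).

H=9; E=5; D=6; A=8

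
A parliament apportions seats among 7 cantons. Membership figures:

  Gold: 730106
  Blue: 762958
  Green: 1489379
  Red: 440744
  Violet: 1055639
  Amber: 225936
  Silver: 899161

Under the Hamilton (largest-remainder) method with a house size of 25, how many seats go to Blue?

3

Total 5603923; standard divisor 5603923/25 ≈ 224156.92.
Standard quotas: Gold 3.2571, Blue 3.4037, Green 6.6444, Red 1.9662, Violet 4.7094, Amber 1.0079, Silver 4.0113.
Lower quotas: Gold 3, Blue 3, Green 6, Red 1, Violet 4, Amber 1, Silver 4 (sum 22, leaving 3 seats).
Remainders in descending order: Red 0.9662, Violet 0.7094, Green 0.6444, Blue 0.4037, Gold 0.2571, Silver 0.0113, Amber 0.0079.
Largest remainders: Red, Violet, Green receive the extra seats.
Blue receives 3.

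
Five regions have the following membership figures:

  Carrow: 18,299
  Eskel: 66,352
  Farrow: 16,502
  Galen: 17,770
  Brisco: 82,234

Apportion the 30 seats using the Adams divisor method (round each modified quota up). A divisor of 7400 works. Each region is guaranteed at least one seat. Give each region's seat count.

With modified divisor 7400: modified quotas Carrow 2.473, Eskel 8.966, Farrow 2.230, Galen 2.401, Brisco 11.113.
Rounding up: Carrow 3, Eskel 9, Farrow 3, Galen 3, Brisco 12 (total 30).

Carrow=3, Eskel=9, Farrow=3, Galen=3, Brisco=12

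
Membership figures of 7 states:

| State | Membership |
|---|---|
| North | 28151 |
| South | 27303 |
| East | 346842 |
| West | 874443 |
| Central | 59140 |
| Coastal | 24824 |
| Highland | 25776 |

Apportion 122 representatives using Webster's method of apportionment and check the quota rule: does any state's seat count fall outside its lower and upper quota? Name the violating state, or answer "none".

Standard quotas: North 2.477, South 2.402, East 30.520, West 76.945, Central 5.204, Coastal 2.184, Highland 2.268.
Webster allocation: North 2, South 2, East 31, West 78, Central 5, Coastal 2, Highland 2.
West has quota 76.945 (lower 76, upper 77) but receives 78 — outside the quota interval.

West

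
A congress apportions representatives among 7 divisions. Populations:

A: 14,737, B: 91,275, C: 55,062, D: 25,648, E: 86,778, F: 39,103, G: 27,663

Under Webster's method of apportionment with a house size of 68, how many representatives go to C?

Standard divisor 340266/68 ≈ 5003.912; standard quotas: A 2.945, B 18.241, C 11.004, D 5.126, E 17.342, F 7.814, G 5.528.
Rounding to the nearest integer gives A 3, B 18, C 11, D 5, E 17, F 8, G 6 — total 68, matching the house size, so no adjustment is needed.
C receives 11.

11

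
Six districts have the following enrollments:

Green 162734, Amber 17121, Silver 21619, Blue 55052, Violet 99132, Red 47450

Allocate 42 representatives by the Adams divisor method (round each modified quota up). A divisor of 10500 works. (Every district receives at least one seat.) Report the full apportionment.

With modified divisor 10500: modified quotas Green 15.498, Amber 1.631, Silver 2.059, Blue 5.243, Violet 9.441, Red 4.519.
Rounding up: Green 16, Amber 2, Silver 3, Blue 6, Violet 10, Red 5 (total 42).

Green=16, Amber=2, Silver=3, Blue=6, Violet=10, Red=5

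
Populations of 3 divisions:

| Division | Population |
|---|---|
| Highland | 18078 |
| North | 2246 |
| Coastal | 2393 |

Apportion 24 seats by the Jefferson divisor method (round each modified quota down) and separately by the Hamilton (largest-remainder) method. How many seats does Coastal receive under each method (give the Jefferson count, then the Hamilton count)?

Jefferson: Highland 20, North 2, Coastal 2.
Hamilton: Highland 19, North 2, Coastal 3.
Coastal gets 2 under Jefferson and 3 under Hamilton.

2 and 3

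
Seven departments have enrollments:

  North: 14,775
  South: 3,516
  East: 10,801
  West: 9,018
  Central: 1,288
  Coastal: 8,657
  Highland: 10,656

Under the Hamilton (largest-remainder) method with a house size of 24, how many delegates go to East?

Standard divisor: 58711 ÷ 24 ≈ 2446.292.
Standard quotas: North 6.0398, South 1.4373, East 4.4153, West 3.6864, Central 0.5265, Coastal 3.5388, Highland 4.3560.
Lower quotas: North 6, South 1, East 4, West 3, Central 0, Coastal 3, Highland 4 (sum 21, leaving 3 seats).
Remainders in descending order: West 0.6864, Coastal 0.5388, Central 0.5265, South 0.4373, East 0.4153, Highland 0.3560, North 0.0398.
The surplus seats go to West, Coastal, Central.
East receives 4.

4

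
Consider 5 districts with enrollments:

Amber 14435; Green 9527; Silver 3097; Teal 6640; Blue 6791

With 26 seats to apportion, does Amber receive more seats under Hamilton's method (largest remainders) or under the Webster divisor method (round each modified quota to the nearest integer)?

Webster

Hamilton: Amber 9, Green 6, Silver 2, Teal 4, Blue 5.
Webster: Amber 10, Green 6, Silver 2, Teal 4, Blue 4.
Amber gets 9 under Hamilton and 10 under Webster.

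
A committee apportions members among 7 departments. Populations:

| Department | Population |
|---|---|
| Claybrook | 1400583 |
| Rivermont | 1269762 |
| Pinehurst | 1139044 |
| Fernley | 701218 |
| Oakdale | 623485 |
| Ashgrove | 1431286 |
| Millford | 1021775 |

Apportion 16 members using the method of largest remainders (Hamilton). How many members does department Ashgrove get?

Standard divisor: 7587153 ÷ 16 ≈ 474197.062.
Standard quotas: Claybrook 2.9536, Rivermont 2.6777, Pinehurst 2.4020, Fernley 1.4787, Oakdale 1.3148, Ashgrove 3.0183, Millford 2.1547.
Lower quotas: Claybrook 2, Rivermont 2, Pinehurst 2, Fernley 1, Oakdale 1, Ashgrove 3, Millford 2 (sum 13, leaving 3 seats).
Remainders in descending order: Claybrook 0.9536, Rivermont 0.6777, Fernley 0.4787, Pinehurst 0.4020, Oakdale 0.3148, Millford 0.1547, Ashgrove 0.0183.
The surplus seats go to Claybrook, Rivermont, Fernley.
Ashgrove receives 3.

3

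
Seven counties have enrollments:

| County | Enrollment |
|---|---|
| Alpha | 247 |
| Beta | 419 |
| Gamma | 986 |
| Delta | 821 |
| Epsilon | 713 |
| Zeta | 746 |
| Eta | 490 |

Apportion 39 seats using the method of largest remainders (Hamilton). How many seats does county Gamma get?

The standard divisor is 4422/39 ≈ 113.385.
Standard quotas: Alpha 2.178, Beta 3.695, Gamma 8.696, Delta 7.241, Epsilon 6.288, Zeta 6.579, Eta 4.322.
Lower quotas: Alpha 2, Beta 3, Gamma 8, Delta 7, Epsilon 6, Zeta 6, Eta 4 (sum 36, leaving 3 seats).
Remainders in descending order: Gamma 0.696, Beta 0.695, Zeta 0.579, Eta 0.322, Epsilon 0.288, Delta 0.241, Alpha 0.178.
Largest remainders: Gamma, Beta, Zeta receive the extra seats.
Gamma receives 9.

9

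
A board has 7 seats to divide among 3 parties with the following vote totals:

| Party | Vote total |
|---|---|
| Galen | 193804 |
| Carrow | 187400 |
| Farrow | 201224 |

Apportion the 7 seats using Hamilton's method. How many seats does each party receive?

Galen 2; Carrow 2; Farrow 3

Standard divisor: 582428 ÷ 7 = 83204.
Standard quotas: Galen 2.3293, Carrow 2.2523, Farrow 2.4184.
Lower quotas: Galen 2, Carrow 2, Farrow 2 (sum 6, leaving 1 seat).
Remainders in descending order: Farrow 0.4184, Galen 0.3293, Carrow 0.2523.
The surplus seat goes to Farrow.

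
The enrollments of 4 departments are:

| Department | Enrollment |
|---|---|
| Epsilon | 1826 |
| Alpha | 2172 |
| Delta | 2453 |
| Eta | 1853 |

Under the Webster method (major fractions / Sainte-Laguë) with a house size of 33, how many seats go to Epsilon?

7

Standard divisor 8304/33 ≈ 251.636; standard quotas: Epsilon 7.257, Alpha 8.632, Delta 9.748, Eta 7.364.
Rounding to the nearest integer gives Epsilon 7, Alpha 9, Delta 10, Eta 7 — total 33, matching the house size, so no adjustment is needed.
Epsilon receives 7.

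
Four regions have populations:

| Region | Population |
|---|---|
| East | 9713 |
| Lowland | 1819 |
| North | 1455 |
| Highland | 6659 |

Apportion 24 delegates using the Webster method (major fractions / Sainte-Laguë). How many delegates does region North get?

Standard divisor 19646/24 ≈ 818.583; standard quotas: East 11.866, Lowland 2.222, North 1.777, Highland 8.135.
Rounding to the nearest integer gives East 12, Lowland 2, North 2, Highland 8 — total 24, matching the house size, so no adjustment is needed.
North receives 2.

2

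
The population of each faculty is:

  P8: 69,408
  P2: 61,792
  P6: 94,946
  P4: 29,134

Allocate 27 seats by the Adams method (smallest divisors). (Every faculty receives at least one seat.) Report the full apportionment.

Standard divisor 255280/27 ≈ 9454.815; standard quotas: P8 7.341, P2 6.536, P6 10.042, P4 3.081.
Rounding up gives 8, 7, 11, 4 = 30 seats, so the divisor must be adjusted.
With modified divisor 10100: modified quotas P8 6.872, P2 6.118, P6 9.401, P4 2.885.
Rounding up: P8 7, P2 7, P6 10, P4 3 (total 27).

P8=7, P2=7, P6=10, P4=3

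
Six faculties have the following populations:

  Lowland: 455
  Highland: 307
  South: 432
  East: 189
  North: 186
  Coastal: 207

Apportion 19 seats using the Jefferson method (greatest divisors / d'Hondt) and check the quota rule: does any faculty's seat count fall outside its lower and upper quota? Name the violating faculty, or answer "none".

none

Standard quotas: Lowland 4.868, Highland 3.284, South 4.622, East 2.022, North 1.990, Coastal 2.215.
Jefferson allocation: Lowland 5, Highland 3, South 5, East 2, North 2, Coastal 2.
Every allocation lies between the lower and upper quota.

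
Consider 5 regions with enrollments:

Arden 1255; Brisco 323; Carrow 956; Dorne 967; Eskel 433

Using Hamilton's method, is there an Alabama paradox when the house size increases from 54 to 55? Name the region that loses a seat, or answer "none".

Brisco

At 54 seats: Arden 17, Brisco 5, Carrow 13, Dorne 13, Eskel 6.
At 55 seats: Arden 18, Brisco 4, Carrow 13, Dorne 14, Eskel 6.
Brisco drops from 5 to 4.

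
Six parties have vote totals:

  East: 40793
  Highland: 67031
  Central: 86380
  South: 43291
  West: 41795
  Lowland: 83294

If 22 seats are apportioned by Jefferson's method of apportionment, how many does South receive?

3

Standard divisor 362584/22 ≈ 16481.091; standard quotas: East 2.475, Highland 4.067, Central 5.241, South 2.627, West 2.536, Lowland 5.054.
Rounding down gives 2, 4, 5, 2, 2, 5 = 20 seats, so the divisor must be adjusted.
With modified divisor 14200: modified quotas East 2.873, Highland 4.720, Central 6.083, South 3.049, West 2.943, Lowland 5.866.
Rounding down: East 2, Highland 4, Central 6, South 3, West 2, Lowland 5 (total 22).
South receives 3.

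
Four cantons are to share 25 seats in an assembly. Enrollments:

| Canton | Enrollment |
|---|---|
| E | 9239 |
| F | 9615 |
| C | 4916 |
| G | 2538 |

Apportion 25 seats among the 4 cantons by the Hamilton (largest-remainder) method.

The standard divisor is 26308/25 ≈ 1052.32.
Standard quotas: E 8.7796, F 9.1370, C 4.6716, G 2.4118.
Lower quotas: E 8, F 9, C 4, G 2 (sum 23, leaving 2 seats).
Remainders in descending order: E 0.7796, C 0.6716, G 0.4118, F 0.1370.
The surplus seats go to E, C.

E: 9, F: 9, C: 5, G: 2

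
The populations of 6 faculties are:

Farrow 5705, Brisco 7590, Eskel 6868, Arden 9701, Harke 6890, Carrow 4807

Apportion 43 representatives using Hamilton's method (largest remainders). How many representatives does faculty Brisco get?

8

Standard divisor: 41561 ÷ 43 ≈ 966.535.
Standard quotas: Farrow 5.9025, Brisco 7.8528, Eskel 7.1058, Arden 10.0369, Harke 7.1286, Carrow 4.9734.
Lower quotas: Farrow 5, Brisco 7, Eskel 7, Arden 10, Harke 7, Carrow 4 (sum 40, leaving 3 seats).
Remainders in descending order: Carrow 0.9734, Farrow 0.9025, Brisco 0.8528, Harke 0.1286, Eskel 0.1058, Arden 0.0369.
The surplus seats go to Carrow, Farrow, Brisco.
Brisco receives 8.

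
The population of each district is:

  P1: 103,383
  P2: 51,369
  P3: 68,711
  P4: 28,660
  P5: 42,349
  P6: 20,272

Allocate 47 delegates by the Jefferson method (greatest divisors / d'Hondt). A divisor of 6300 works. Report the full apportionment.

P1 16; P2 8; P3 10; P4 4; P5 6; P6 3

With modified divisor 6300: modified quotas P1 16.410, P2 8.154, P3 10.907, P4 4.549, P5 6.722, P6 3.218.
Rounding down: P1 16, P2 8, P3 10, P4 4, P5 6, P6 3 (total 47).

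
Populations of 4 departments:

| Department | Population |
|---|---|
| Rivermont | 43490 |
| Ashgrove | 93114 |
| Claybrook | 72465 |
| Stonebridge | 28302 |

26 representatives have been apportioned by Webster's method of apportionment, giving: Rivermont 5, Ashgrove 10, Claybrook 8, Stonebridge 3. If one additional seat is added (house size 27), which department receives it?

Ashgrove

Priority for the next seat is population ÷ (current seats + 0.5).
Priorities: Rivermont 7907.273, Ashgrove 8868.000, Claybrook 8525.294, Stonebridge 8086.286.
Highest priority: Ashgrove.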